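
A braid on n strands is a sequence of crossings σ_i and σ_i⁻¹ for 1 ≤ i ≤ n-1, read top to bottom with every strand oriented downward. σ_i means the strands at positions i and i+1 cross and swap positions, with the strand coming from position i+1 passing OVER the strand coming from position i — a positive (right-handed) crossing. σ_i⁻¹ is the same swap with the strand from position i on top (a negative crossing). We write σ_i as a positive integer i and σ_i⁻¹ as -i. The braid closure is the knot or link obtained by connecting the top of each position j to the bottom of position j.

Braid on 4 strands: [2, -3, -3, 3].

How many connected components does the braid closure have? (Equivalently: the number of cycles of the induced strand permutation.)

2

Derivation:
Track the strand permutation on 4 strands, starting from identity.
  step 1: s2 swaps positions 2,3 -> [1 3 2 4]
  step 2: s3^-1 swaps positions 3,4 -> [1 3 4 2]
  step 3: s3^-1 swaps positions 3,4 -> [1 3 2 4]
  step 4: s3 swaps positions 3,4 -> [1 3 4 2]
Final permutation (position -> original strand): [1 3 4 2]
Closure components = cycle count of this permutation = 2.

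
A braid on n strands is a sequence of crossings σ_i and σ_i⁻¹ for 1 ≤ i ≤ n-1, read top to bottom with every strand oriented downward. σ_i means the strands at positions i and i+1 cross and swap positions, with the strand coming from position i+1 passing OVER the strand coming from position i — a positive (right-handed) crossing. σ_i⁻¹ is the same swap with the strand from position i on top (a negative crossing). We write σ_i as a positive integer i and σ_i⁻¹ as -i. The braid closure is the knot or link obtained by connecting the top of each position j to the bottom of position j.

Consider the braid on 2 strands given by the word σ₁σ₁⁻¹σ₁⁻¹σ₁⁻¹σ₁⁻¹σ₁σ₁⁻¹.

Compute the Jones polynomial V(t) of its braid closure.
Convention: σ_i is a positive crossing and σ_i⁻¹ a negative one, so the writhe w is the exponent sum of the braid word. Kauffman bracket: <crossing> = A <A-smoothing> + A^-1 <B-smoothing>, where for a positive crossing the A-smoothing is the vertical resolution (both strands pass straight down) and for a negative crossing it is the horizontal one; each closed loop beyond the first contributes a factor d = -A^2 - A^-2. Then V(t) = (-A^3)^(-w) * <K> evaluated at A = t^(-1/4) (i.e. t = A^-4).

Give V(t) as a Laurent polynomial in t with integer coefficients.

The presented braid s1 s1^-1 s1^-1 s1^-1 s1^-1 s1 s1^-1 on 2 strands reduces by inverse Markov moves (closure unchanged at each step):
  Deconjugate: the word is γ·β·γ⁻¹ with γ = s1 s1^-1 (prefix) and γ⁻¹ = s1 s1^-1 (suffix); strip both.
Reduced to β = s1^-1 s1^-1 s1^-1 on 2 strands, 3 crossings.
Compute on β:
Braid: s1^-1 s1^-1 s1^-1 on 2 strands, 3 crossings.
Writhe w = (#positive) - (#negative) = 0 - 3 = -3.
Enumerate smoothing states for the bracket polynomial. There are 2^3 = 8 states.
Each crossing splits two ways (0=vertical, 1=horizontal). The state's weight is A^(#A-smoothings - #B-smoothings) * d^(loops - 1).
  state 000: A-exp=-3, loops=2, term = A^-3 * d^1
  state 001: A-exp=-1, loops=1, term = A^-1 * d^0
  state 010: A-exp=-1, loops=1, term = A^-1 * d^0
  state 011: A-exp=+1, loops=2, term = A^1 * d^1
  state 100: A-exp=-1, loops=1, term = A^-1 * d^0
  state 101: A-exp=+1, loops=2, term = A^1 * d^1
  state 110: A-exp=+1, loops=2, term = A^1 * d^1
  state 111: A-exp=+3, loops=3, term = A^3 * d^2
Collect the terms by A-exponent (count of states per loop number):
Powers of d = -A^2 - A^-2: d^2 = A^4 + 2 + A^-4.
  A^3 * (d^2) = A^7 + 2*A^3 + A^-1
  A^1 * (3*d) = -3*A^3 - 3*A^-1
  A^-1 * (3) = 3*A^-1
  A^-3 * (d) = -A^-1 - A^-5
Summing the groups: <K> = A^7 - A^3 - A^-5
Normalise by the writhe: (-A^3)^(-w) = (-A^3)^(3) = -A^9, so f(A) = -A^9 * <K> = -A^16 + A^12 + A^4.
Substitute A = t^(-1/4), i.e. A^e → t^(-e/4): V(t) = t^-1 + t^-3 - t^-4

Answer: t^-1 + t^-3 - t^-4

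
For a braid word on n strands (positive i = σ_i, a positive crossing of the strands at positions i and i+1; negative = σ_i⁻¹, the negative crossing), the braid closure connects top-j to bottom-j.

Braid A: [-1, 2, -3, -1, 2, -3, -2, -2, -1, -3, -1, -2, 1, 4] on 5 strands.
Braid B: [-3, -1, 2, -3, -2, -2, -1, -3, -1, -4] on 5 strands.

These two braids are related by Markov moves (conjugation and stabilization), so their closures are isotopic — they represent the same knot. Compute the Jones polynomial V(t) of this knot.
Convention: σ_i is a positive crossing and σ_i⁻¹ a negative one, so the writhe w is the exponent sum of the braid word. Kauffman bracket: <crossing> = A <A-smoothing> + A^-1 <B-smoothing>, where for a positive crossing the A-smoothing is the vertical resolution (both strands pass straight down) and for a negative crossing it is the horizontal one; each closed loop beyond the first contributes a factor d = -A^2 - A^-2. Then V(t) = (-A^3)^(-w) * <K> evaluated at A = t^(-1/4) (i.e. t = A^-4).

t^-2 - t^-3 + 3*t^-4 - 3*t^-5 + 4*t^-6 - 4*t^-7 + 2*t^-8 - 2*t^-9 + t^-10

Derivation:
Markov-equivalent braids have isotopic closures, hence identical knot invariants. Strip the Markov moves from each word to reach a common short braid β, then compute V(t) once on β.
Braid A: s1^-1 s2 s3^-1 s1^-1 s2 s3^-1 s2^-1 s2^-1 s1^-1 s3^-1 s1^-1 s2^-1 s1 s4 on 5 strands reduces by inverse Markov moves (closure unchanged at each step):
  Destabilize: the word has the form β·s4 where s4 occurs only as the final letter (β ∈ B_4); drop it and the last strand → 4 strands.
  Deconjugate: the word is γ·β·γ⁻¹ with γ = s1^-1 s2 (prefix) and γ⁻¹ = s2^-1 s1 (suffix); strip both.
Reduced to β = s3^-1 s1^-1 s2 s3^-1 s2^-1 s2^-1 s1^-1 s3^-1 s1^-1 on 4 strands, 9 crossings.
Braid B: s3^-1 s1^-1 s2 s3^-1 s2^-1 s2^-1 s1^-1 s3^-1 s1^-1 s4^-1 on 5 strands reduces by inverse Markov moves (closure unchanged at each step):
  Destabilize: the word has the form β·s4^-1 where s4^-1 occurs only as the final letter (β ∈ B_4); drop it and the last strand → 4 strands.
Reduced to β = s3^-1 s1^-1 s2 s3^-1 s2^-1 s2^-1 s1^-1 s3^-1 s1^-1 on 4 strands, 9 crossings.
Both give the same β = s3^-1 s1^-1 s2 s3^-1 s2^-1 s2^-1 s1^-1 s3^-1 s1^-1 on 4 strands, so one state sum suffices:
Braid: s3^-1 s1^-1 s2 s3^-1 s2^-1 s2^-1 s1^-1 s3^-1 s1^-1 on 4 strands, 9 crossings.
Writhe w = (#positive) - (#negative) = 1 - 8 = -7.
Enumerate smoothing states for the bracket polynomial. There are 2^9 = 512 states.
For each crossing: s=0 is the vertical smoothing, s=1 horizontal. Crossing k contributes A^(sign_k * (1 - 2*s_k)); loop factor d = -A^2 - A^-2.
Tabulate the states by total A-exponent and number of loops L (A-exp: L × count):
  A^9: L=6 ×1
  A^7: L=5 ×9
  A^5: L=4 ×34, L=6 ×2
  A^3: L=3 ×67, L=5 ×17
  A^1: L=2 ×69, L=4 ×56, L=6 ×1
  A^-1: L=1 ×30, L=3 ×88, L=5 ×8
  A^-3: L=2 ×61, L=4 ×23
  A^-5: L=1 ×9, L=3 ×26, L=5 ×1
  A^-7: L=2 ×6, L=4 ×3
  A^-9: L=3 ×1
Each group contributes A^e * Σ count * d^(L-1):
Powers of d = -A^2 - A^-2: d^2 = A^4 + 2 + A^-4; d^3 = -A^6 - 3*A^2 - 3*A^-2 - A^-6; d^4 = A^8 + 4*A^4 + 6 + 4*A^-4 + A^-8; d^5 = -A^10 - 5*A^6 - 10*A^2 - 10*A^-2 - 5*A^-6 - A^-10.
  A^9 * (d^5) = -A^19 - 5*A^15 - 10*A^11 - 10*A^7 - 5*A^3 - A^-1
  A^7 * (9*d^4) = 9*A^15 + 36*A^11 + 54*A^7 + 36*A^3 + 9*A^-1
  A^5 * (34*d^3 + 2*d^5) = -2*A^15 - 44*A^11 - 122*A^7 - 122*A^3 - 44*A^-1 - 2*A^-5
  A^3 * (67*d^2 + 17*d^4) = 17*A^11 + 135*A^7 + 236*A^3 + 135*A^-1 + 17*A^-5
  A^1 * (69*d + 56*d^3 + d^5) = -A^11 - 61*A^7 - 247*A^3 - 247*A^-1 - 61*A^-5 - A^-9
  A^-1 * (30 + 88*d^2 + 8*d^4) = 8*A^7 + 120*A^3 + 254*A^-1 + 120*A^-5 + 8*A^-9
  A^-3 * (61*d + 23*d^3) = -23*A^3 - 130*A^-1 - 130*A^-5 - 23*A^-9
  A^-5 * (9 + 26*d^2 + d^4) = A^3 + 30*A^-1 + 67*A^-5 + 30*A^-9 + A^-13
  A^-7 * (6*d + 3*d^3) = -3*A^-1 - 15*A^-5 - 15*A^-9 - 3*A^-13
  A^-9 * (d^2) = A^-5 + 2*A^-9 + A^-13
Summing the groups: <K> = -A^19 + 2*A^15 - 2*A^11 + 4*A^7 - 4*A^3 + 3*A^-1 - 3*A^-5 + A^-9 - A^-13
Normalise by the writhe: (-A^3)^(-w) = (-A^3)^(7) = -A^21, so f(A) = -A^21 * <K> = A^40 - 2*A^36 + 2*A^32 - 4*A^28 + 4*A^24 - 3*A^20 + 3*A^16 - A^12 + A^8.
Substitute A = t^(-1/4), i.e. A^e → t^(-e/4): V(t) = t^-2 - t^-3 + 3*t^-4 - 3*t^-5 + 4*t^-6 - 4*t^-7 + 2*t^-8 - 2*t^-9 + t^-10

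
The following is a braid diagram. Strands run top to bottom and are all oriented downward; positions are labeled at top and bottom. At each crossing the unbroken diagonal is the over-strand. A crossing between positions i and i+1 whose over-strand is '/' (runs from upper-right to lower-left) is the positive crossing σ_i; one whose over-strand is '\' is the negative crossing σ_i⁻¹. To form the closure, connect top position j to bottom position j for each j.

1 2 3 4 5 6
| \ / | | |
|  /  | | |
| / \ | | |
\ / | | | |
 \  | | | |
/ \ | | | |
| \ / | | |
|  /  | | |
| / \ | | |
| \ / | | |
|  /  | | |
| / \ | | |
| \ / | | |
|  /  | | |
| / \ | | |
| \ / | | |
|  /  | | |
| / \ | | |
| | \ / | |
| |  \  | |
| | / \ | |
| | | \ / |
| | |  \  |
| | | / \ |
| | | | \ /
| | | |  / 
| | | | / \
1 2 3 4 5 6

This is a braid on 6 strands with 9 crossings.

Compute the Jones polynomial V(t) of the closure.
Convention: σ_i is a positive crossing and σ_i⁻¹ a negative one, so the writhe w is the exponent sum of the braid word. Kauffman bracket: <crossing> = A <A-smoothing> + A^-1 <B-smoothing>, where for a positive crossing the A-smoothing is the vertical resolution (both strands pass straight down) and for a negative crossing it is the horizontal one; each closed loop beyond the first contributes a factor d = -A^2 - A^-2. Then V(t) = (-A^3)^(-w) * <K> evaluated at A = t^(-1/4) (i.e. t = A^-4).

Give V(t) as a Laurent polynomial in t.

-t^7 + t^6 - t^5 + t^4 + t^2

Derivation:
Reading the diagram top to bottom ('/'-over between positions i,i+1 = s_i, '\'-over = s_i^-1): braid word = s2 s1^-1 s2 s2 s2 s2 s3^-1 s4^-1 s5.
The presented braid s2 s1^-1 s2 s2 s2 s2 s3^-1 s4^-1 s5 on 6 strands reduces by inverse Markov moves (closure unchanged at each step):
  Destabilize: the word has the form β·s5 where s5 occurs only as the final letter (β ∈ B_5); drop it and the last strand → 5 strands.
  Destabilize: the word has the form β·s4^-1 where s4^-1 occurs only as the final letter (β ∈ B_4); drop it and the last strand → 4 strands.
  Destabilize: the word has the form β·s3^-1 where s3^-1 occurs only as the final letter (β ∈ B_3); drop it and the last strand → 3 strands.
Reduced to β = s2 s1^-1 s2 s2 s2 s2 on 3 strands, 6 crossings.
Compute on β:
Braid: s2 s1^-1 s2 s2 s2 s2 on 3 strands, 6 crossings.
Writhe w = (#positive) - (#negative) = 5 - 1 = 4.
Enumerate smoothing states for the bracket polynomial. There are 2^6 = 64 states.
For each crossing: s=0 is the vertical smoothing, s=1 horizontal. Crossing k contributes A^(sign_k * (1 - 2*s_k)); loop factor d = -A^2 - A^-2.
Tabulate the states by total A-exponent and number of loops L (A-exp: L × count):
  A^6: L=2 ×1
  A^4: L=1 ×5, L=3 ×1
  A^2: L=2 ×15
  A^0: L=3 ×20
  A^-2: L=4 ×15
  A^-4: L=5 ×6
  A^-6: L=6 ×1
Each group contributes A^e * Σ count * d^(L-1):
Powers of d = -A^2 - A^-2: d^2 = A^4 + 2 + A^-4; d^3 = -A^6 - 3*A^2 - 3*A^-2 - A^-6; d^4 = A^8 + 4*A^4 + 6 + 4*A^-4 + A^-8; d^5 = -A^10 - 5*A^6 - 10*A^2 - 10*A^-2 - 5*A^-6 - A^-10.
  A^6 * (d) = -A^8 - A^4
  A^4 * (5 + d^2) = A^8 + 7*A^4 + 1
  A^2 * (15*d) = -15*A^4 - 15
  A^0 * (20*d^2) = 20*A^4 + 40 + 20*A^-4
  A^-2 * (15*d^3) = -15*A^4 - 45 - 45*A^-4 - 15*A^-8
  A^-4 * (6*d^4) = 6*A^4 + 24 + 36*A^-4 + 24*A^-8 + 6*A^-12
  A^-6 * (d^5) = -A^4 - 5 - 10*A^-4 - 10*A^-8 - 5*A^-12 - A^-16
Summing the groups: <K> = A^4 + A^-4 - A^-8 + A^-12 - A^-16
Normalise by the writhe: (-A^3)^(-w) = (-A^3)^(-4) = A^-12, so f(A) = A^-12 * <K> = A^-8 + A^-16 - A^-20 + A^-24 - A^-28.
Substitute A = t^(-1/4), i.e. A^e → t^(-e/4): V(t) = -t^7 + t^6 - t^5 + t^4 + t^2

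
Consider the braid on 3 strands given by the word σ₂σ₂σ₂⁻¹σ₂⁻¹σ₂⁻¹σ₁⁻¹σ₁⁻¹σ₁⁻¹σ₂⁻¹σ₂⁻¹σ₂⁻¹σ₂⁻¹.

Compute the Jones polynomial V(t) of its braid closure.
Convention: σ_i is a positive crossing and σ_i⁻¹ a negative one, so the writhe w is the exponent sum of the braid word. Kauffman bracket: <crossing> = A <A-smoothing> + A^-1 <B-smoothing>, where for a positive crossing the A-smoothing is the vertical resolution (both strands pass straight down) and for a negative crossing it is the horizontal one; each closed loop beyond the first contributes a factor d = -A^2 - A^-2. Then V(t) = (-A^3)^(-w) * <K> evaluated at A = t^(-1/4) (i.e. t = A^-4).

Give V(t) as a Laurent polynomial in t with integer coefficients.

The presented braid s2 s2 s2^-1 s2^-1 s2^-1 s1^-1 s1^-1 s1^-1 s2^-1 s2^-1 s2^-1 s2^-1 on 3 strands reduces by inverse Markov moves (closure unchanged at each step):
  Deconjugate: the word is γ·β·γ⁻¹ with γ = s2 s2 (prefix) and γ⁻¹ = s2^-1 s2^-1 (suffix); strip both.
Reduced to β = s2^-1 s2^-1 s2^-1 s1^-1 s1^-1 s1^-1 s2^-1 s2^-1 on 3 strands, 8 crossings.
Compute on β:
Braid: s2^-1 s2^-1 s2^-1 s1^-1 s1^-1 s1^-1 s2^-1 s2^-1 on 3 strands, 8 crossings.
Writhe w = (#positive) - (#negative) = 0 - 8 = -8.
Computing the Kauffman bracket via state sum. There are 2^8 = 256 states.
Smooth each crossing (0=||, 1=⌣⌢); contribution A^(Σ sign_k(1-2s_k)) * d^(L-1).
Tabulate the states by total A-exponent and number of loops L (A-exp: L × count):
  A^8: L=7 ×1
  A^6: L=6 ×8
  A^4: L=5 ×28
  A^2: L=4 ×55, L=6 ×1
  A^0: L=3 ×65, L=5 ×5
  A^-2: L=2 ×45, L=4 ×11
  A^-4: L=1 ×15, L=3 ×13
  A^-6: L=2 ×8
  A^-8: L=3 ×1
Each group contributes A^e * Σ count * d^(L-1):
Powers of d = -A^2 - A^-2: d^2 = A^4 + 2 + A^-4; d^3 = -A^6 - 3*A^2 - 3*A^-2 - A^-6; d^4 = A^8 + 4*A^4 + 6 + 4*A^-4 + A^-8; d^5 = -A^10 - 5*A^6 - 10*A^2 - 10*A^-2 - 5*A^-6 - A^-10; d^6 = A^12 + 6*A^8 + 15*A^4 + 20 + 15*A^-4 + 6*A^-8 + A^-12.
  A^8 * (d^6) = A^20 + 6*A^16 + 15*A^12 + 20*A^8 + 15*A^4 + 6 + A^-4
  A^6 * (8*d^5) = -8*A^16 - 40*A^12 - 80*A^8 - 80*A^4 - 40 - 8*A^-4
  A^4 * (28*d^4) = 28*A^12 + 112*A^8 + 168*A^4 + 112 + 28*A^-4
  A^2 * (55*d^3 + d^5) = -A^12 - 60*A^8 - 175*A^4 - 175 - 60*A^-4 - A^-8
  A^0 * (65*d^2 + 5*d^4) = 5*A^8 + 85*A^4 + 160 + 85*A^-4 + 5*A^-8
  A^-2 * (45*d + 11*d^3) = -11*A^4 - 78 - 78*A^-4 - 11*A^-8
  A^-4 * (15 + 13*d^2) = 13 + 41*A^-4 + 13*A^-8
  A^-6 * (8*d) = -8*A^-4 - 8*A^-8
  A^-8 * (d^2) = A^-4 + 2*A^-8 + A^-12
Summing the groups: <K> = A^20 - 2*A^16 + 2*A^12 - 3*A^8 + 2*A^4 - 2 + 2*A^-4 + A^-12
Normalise by the writhe: (-A^3)^(-w) = (-A^3)^(8) = A^24, so f(A) = A^24 * <K> = A^44 - 2*A^40 + 2*A^36 - 3*A^32 + 2*A^28 - 2*A^24 + 2*A^20 + A^12.
Substitute A = t^(-1/4), i.e. A^e → t^(-e/4): V(t) = t^-3 + 2*t^-5 - 2*t^-6 + 2*t^-7 - 3*t^-8 + 2*t^-9 - 2*t^-10 + t^-11

Answer: t^-3 + 2*t^-5 - 2*t^-6 + 2*t^-7 - 3*t^-8 + 2*t^-9 - 2*t^-10 + t^-11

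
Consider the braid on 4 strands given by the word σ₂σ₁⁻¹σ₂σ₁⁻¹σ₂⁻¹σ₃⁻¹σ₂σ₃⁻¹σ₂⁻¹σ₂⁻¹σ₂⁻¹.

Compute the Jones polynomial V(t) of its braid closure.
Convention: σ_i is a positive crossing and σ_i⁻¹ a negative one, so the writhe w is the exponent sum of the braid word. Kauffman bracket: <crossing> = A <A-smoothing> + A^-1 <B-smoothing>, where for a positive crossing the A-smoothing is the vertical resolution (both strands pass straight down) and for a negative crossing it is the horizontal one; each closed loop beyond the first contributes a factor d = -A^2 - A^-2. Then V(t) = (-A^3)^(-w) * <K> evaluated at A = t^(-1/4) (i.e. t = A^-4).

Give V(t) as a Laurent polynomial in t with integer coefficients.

The presented braid s2 s1^-1 s2 s1^-1 s2^-1 s3^-1 s2 s3^-1 s2^-1 s2^-1 s2^-1 on 4 strands reduces by inverse Markov moves (closure unchanged at each step):
  Deconjugate: the word is γ·β·γ⁻¹ with γ = s2 (prefix) and γ⁻¹ = s2^-1 (suffix); strip both.
Reduced to β = s1^-1 s2 s1^-1 s2^-1 s3^-1 s2 s3^-1 s2^-1 s2^-1 on 4 strands, 9 crossings.
Compute on β:
Braid: s1^-1 s2 s1^-1 s2^-1 s3^-1 s2 s3^-1 s2^-1 s2^-1 on 4 strands, 9 crossings.
Writhe w = (#positive) - (#negative) = 2 - 7 = -5.
State-sum expansion of <K>. There are 2^9 = 512 states.
Each crossing splits two ways (0=vertical, 1=horizontal). The state's weight is A^(#A-smoothings - #B-smoothings) * d^(loops - 1).
Tabulate the states by total A-exponent and number of loops L (A-exp: L × count):
  A^9: L=5 ×1
  A^7: L=4 ×9
  A^5: L=3 ×30, L=5 ×6
  A^3: L=2 ×45, L=4 ×37, L=6 ×2
  A^1: L=1 ×27, L=3 ×78, L=5 ×21
  A^-1: L=2 ×67, L=4 ×53, L=6 ×6
  A^-3: L=1 ×12, L=3 ×53, L=5 ×18, L=7 ×1
  A^-5: L=2 ×14, L=4 ×19, L=6 ×3
  A^-7: L=3 ×6, L=5 ×3
  A^-9: L=4 ×1
Each group contributes A^e * Σ count * d^(L-1):
Powers of d = -A^2 - A^-2: d^2 = A^4 + 2 + A^-4; d^3 = -A^6 - 3*A^2 - 3*A^-2 - A^-6; d^4 = A^8 + 4*A^4 + 6 + 4*A^-4 + A^-8; d^5 = -A^10 - 5*A^6 - 10*A^2 - 10*A^-2 - 5*A^-6 - A^-10; d^6 = A^12 + 6*A^8 + 15*A^4 + 20 + 15*A^-4 + 6*A^-8 + A^-12.
  A^9 * (d^4) = A^17 + 4*A^13 + 6*A^9 + 4*A^5 + A
  A^7 * (9*d^3) = -9*A^13 - 27*A^9 - 27*A^5 - 9*A
  A^5 * (30*d^2 + 6*d^4) = 6*A^13 + 54*A^9 + 96*A^5 + 54*A + 6*A^-3
  A^3 * (45*d + 37*d^3 + 2*d^5) = -2*A^13 - 47*A^9 - 176*A^5 - 176*A - 47*A^-3 - 2*A^-7
  A^1 * (27 + 78*d^2 + 21*d^4) = 21*A^9 + 162*A^5 + 309*A + 162*A^-3 + 21*A^-7
  A^-1 * (67*d + 53*d^3 + 6*d^5) = -6*A^9 - 83*A^5 - 286*A - 286*A^-3 - 83*A^-7 - 6*A^-11
  A^-3 * (12 + 53*d^2 + 18*d^4 + d^6) = A^9 + 24*A^5 + 140*A + 246*A^-3 + 140*A^-7 + 24*A^-11 + A^-15
  A^-5 * (14*d + 19*d^3 + 3*d^5) = -3*A^5 - 34*A - 101*A^-3 - 101*A^-7 - 34*A^-11 - 3*A^-15
  A^-7 * (6*d^2 + 3*d^4) = 3*A + 18*A^-3 + 30*A^-7 + 18*A^-11 + 3*A^-15
  A^-9 * (d^3) = -A^-3 - 3*A^-7 - 3*A^-11 - A^-15
Summing the groups: <K> = A^17 - A^13 + 2*A^9 - 3*A^5 + 2*A - 3*A^-3 + 2*A^-7 - A^-11
Normalise by the writhe: (-A^3)^(-w) = (-A^3)^(5) = -A^15, so f(A) = -A^15 * <K> = -A^32 + A^28 - 2*A^24 + 3*A^20 - 2*A^16 + 3*A^12 - 2*A^8 + A^4.
Substitute A = t^(-1/4), i.e. A^e → t^(-e/4): V(t) = t^-1 - 2*t^-2 + 3*t^-3 - 2*t^-4 + 3*t^-5 - 2*t^-6 + t^-7 - t^-8

Answer: t^-1 - 2*t^-2 + 3*t^-3 - 2*t^-4 + 3*t^-5 - 2*t^-6 + t^-7 - t^-8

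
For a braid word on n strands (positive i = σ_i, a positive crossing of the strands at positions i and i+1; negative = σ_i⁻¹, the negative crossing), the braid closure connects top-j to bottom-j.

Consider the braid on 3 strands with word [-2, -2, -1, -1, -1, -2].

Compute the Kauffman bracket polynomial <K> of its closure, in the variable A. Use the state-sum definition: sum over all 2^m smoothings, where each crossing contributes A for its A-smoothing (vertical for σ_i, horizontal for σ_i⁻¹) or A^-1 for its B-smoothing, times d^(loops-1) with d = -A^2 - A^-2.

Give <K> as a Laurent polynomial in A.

Braid: s2^-1 s2^-1 s1^-1 s1^-1 s1^-1 s2^-1 on 3 strands, 6 crossings.
Writhe w = (#positive) - (#negative) = 0 - 6 = -6.
Enumerate smoothing states for the bracket polynomial. There are 2^6 = 64 states.
Smooth each crossing (0=||, 1=⌣⌢); contribution A^(Σ sign_k(1-2s_k)) * d^(L-1).
Tabulate the states by total A-exponent and number of loops L (A-exp: L × count):
  A^6: L=5 ×1
  A^4: L=4 ×6
  A^2: L=3 ×15
  A^0: L=2 ×18, L=4 ×2
  A^-2: L=1 ×9, L=3 ×6
  A^-4: L=2 ×6
  A^-6: L=3 ×1
Each group contributes A^e * Σ count * d^(L-1):
Powers of d = -A^2 - A^-2: d^2 = A^4 + 2 + A^-4; d^3 = -A^6 - 3*A^2 - 3*A^-2 - A^-6; d^4 = A^8 + 4*A^4 + 6 + 4*A^-4 + A^-8.
  A^6 * (d^4) = A^14 + 4*A^10 + 6*A^6 + 4*A^2 + A^-2
  A^4 * (6*d^3) = -6*A^10 - 18*A^6 - 18*A^2 - 6*A^-2
  A^2 * (15*d^2) = 15*A^6 + 30*A^2 + 15*A^-2
  A^0 * (18*d + 2*d^3) = -2*A^6 - 24*A^2 - 24*A^-2 - 2*A^-6
  A^-2 * (9 + 6*d^2) = 6*A^2 + 21*A^-2 + 6*A^-6
  A^-4 * (6*d) = -6*A^-2 - 6*A^-6
  A^-6 * (d^2) = A^-2 + 2*A^-6 + A^-10
Summing the groups: <K> = A^14 - 2*A^10 + A^6 - 2*A^2 + 2*A^-2 + A^-10

Answer: A^14 - 2*A^10 + A^6 - 2*A^2 + 2*A^-2 + A^-10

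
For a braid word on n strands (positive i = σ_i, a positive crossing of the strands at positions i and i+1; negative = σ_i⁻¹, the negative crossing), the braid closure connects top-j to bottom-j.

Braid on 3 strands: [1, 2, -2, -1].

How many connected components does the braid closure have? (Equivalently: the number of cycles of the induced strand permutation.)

3

Derivation:
Track the strand permutation on 3 strands, starting from identity.
  step 1: s1 swaps positions 1,2 -> [2 1 3]
  step 2: s2 swaps positions 2,3 -> [2 3 1]
  step 3: s2^-1 swaps positions 2,3 -> [2 1 3]
  step 4: s1^-1 swaps positions 1,2 -> [1 2 3]
Final permutation (position -> original strand): [1 2 3]
Closure components = cycle count of this permutation = 3.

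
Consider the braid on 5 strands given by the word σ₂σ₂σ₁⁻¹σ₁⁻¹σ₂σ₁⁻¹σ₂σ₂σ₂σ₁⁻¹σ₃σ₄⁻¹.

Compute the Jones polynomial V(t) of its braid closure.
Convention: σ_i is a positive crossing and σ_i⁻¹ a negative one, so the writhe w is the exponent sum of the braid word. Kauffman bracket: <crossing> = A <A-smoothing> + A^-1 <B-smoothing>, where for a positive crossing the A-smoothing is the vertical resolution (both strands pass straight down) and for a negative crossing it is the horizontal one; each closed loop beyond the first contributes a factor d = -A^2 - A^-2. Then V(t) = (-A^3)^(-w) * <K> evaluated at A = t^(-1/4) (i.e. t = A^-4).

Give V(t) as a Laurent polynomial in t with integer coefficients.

The presented braid s2 s2 s1^-1 s1^-1 s2 s1^-1 s2 s2 s2 s1^-1 s3 s4^-1 on 5 strands reduces by inverse Markov moves (closure unchanged at each step):
  Destabilize: the word has the form β·s4^-1 where s4^-1 occurs only as the final letter (β ∈ B_4); drop it and the last strand → 4 strands.
  Destabilize: the word has the form β·s3 where s3 occurs only as the final letter (β ∈ B_3); drop it and the last strand → 3 strands.
Reduced to β = s2 s2 s1^-1 s1^-1 s2 s1^-1 s2 s2 s2 s1^-1 on 3 strands, 10 crossings.
Compute on β:
Braid: s2 s2 s1^-1 s1^-1 s2 s1^-1 s2 s2 s2 s1^-1 on 3 strands, 10 crossings.
Writhe w = (#positive) - (#negative) = 6 - 4 = 2.
State-sum expansion of <K>. There are 2^10 = 1024 states.
Each crossing splits two ways (0=vertical, 1=horizontal). The state's weight is A^(#A-smoothings - #B-smoothings) * d^(loops - 1).
Tabulate the states by total A-exponent and number of loops L (A-exp: L × count):
  A^10: L=5 ×1
  A^8: L=4 ×10
  A^6: L=3 ×41, L=5 ×4
  A^4: L=2 ×81, L=4 ×38, L=6 ×1
  A^2: L=1 ×71, L=3 ×117, L=5 ×22
  A^0: L=2 ×154, L=4 ×91, L=6 ×7
  A^-2: L=3 ×168, L=5 ×41, L=7 ×1
  A^-4: L=4 ×110, L=6 ×10
  A^-6: L=5 ×44, L=7 ×1
  A^-8: L=6 ×10
  A^-10: L=7 ×1
Each group contributes A^e * Σ count * d^(L-1):
Powers of d = -A^2 - A^-2: d^2 = A^4 + 2 + A^-4; d^3 = -A^6 - 3*A^2 - 3*A^-2 - A^-6; d^4 = A^8 + 4*A^4 + 6 + 4*A^-4 + A^-8; d^5 = -A^10 - 5*A^6 - 10*A^2 - 10*A^-2 - 5*A^-6 - A^-10; d^6 = A^12 + 6*A^8 + 15*A^4 + 20 + 15*A^-4 + 6*A^-8 + A^-12.
  A^10 * (d^4) = A^18 + 4*A^14 + 6*A^10 + 4*A^6 + A^2
  A^8 * (10*d^3) = -10*A^14 - 30*A^10 - 30*A^6 - 10*A^2
  A^6 * (41*d^2 + 4*d^4) = 4*A^14 + 57*A^10 + 106*A^6 + 57*A^2 + 4*A^-2
  A^4 * (81*d + 38*d^3 + d^5) = -A^14 - 43*A^10 - 205*A^6 - 205*A^2 - 43*A^-2 - A^-6
  A^2 * (71 + 117*d^2 + 22*d^4) = 22*A^10 + 205*A^6 + 437*A^2 + 205*A^-2 + 22*A^-6
  A^0 * (154*d + 91*d^3 + 7*d^5) = -7*A^10 - 126*A^6 - 497*A^2 - 497*A^-2 - 126*A^-6 - 7*A^-10
  A^-2 * (168*d^2 + 41*d^4 + d^6) = A^10 + 47*A^6 + 347*A^2 + 602*A^-2 + 347*A^-6 + 47*A^-10 + A^-14
  A^-4 * (110*d^3 + 10*d^5) = -10*A^6 - 160*A^2 - 430*A^-2 - 430*A^-6 - 160*A^-10 - 10*A^-14
  A^-6 * (44*d^4 + d^6) = A^6 + 50*A^2 + 191*A^-2 + 284*A^-6 + 191*A^-10 + 50*A^-14 + A^-18
  A^-8 * (10*d^5) = -10*A^2 - 50*A^-2 - 100*A^-6 - 100*A^-10 - 50*A^-14 - 10*A^-18
  A^-10 * (d^6) = A^2 + 6*A^-2 + 15*A^-6 + 20*A^-10 + 15*A^-14 + 6*A^-18 + A^-22
Summing the groups: <K> = A^18 - 3*A^14 + 6*A^10 - 8*A^6 + 11*A^2 - 12*A^-2 + 11*A^-6 - 9*A^-10 + 6*A^-14 - 3*A^-18 + A^-22
Normalise by the writhe: (-A^3)^(-w) = (-A^3)^(-2) = A^-6, so f(A) = A^-6 * <K> = A^12 - 3*A^8 + 6*A^4 - 8 + 11*A^-4 - 12*A^-8 + 11*A^-12 - 9*A^-16 + 6*A^-20 - 3*A^-24 + A^-28.
Substitute A = t^(-1/4), i.e. A^e → t^(-e/4): V(t) = t^7 - 3*t^6 + 6*t^5 - 9*t^4 + 11*t^3 - 12*t^2 + 11*t - 8 + 6*t^-1 - 3*t^-2 + t^-3

Answer: t^7 - 3*t^6 + 6*t^5 - 9*t^4 + 11*t^3 - 12*t^2 + 11*t - 8 + 6*t^-1 - 3*t^-2 + t^-3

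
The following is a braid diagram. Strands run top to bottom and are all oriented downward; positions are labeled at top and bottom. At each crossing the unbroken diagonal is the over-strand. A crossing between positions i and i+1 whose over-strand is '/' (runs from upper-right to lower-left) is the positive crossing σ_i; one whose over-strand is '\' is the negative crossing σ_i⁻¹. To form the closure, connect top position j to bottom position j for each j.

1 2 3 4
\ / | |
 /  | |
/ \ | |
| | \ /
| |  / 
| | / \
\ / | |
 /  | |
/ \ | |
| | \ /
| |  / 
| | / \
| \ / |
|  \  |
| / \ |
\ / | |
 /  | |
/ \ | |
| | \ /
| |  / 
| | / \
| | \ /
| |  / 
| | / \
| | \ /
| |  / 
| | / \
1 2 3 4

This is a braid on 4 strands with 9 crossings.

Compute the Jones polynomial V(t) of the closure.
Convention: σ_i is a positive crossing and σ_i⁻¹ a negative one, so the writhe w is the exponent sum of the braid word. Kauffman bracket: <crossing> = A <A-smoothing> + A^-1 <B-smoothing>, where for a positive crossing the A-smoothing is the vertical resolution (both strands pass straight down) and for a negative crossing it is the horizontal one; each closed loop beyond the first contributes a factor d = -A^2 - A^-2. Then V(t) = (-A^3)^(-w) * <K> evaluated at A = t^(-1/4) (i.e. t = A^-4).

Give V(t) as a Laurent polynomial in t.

Reading the diagram top to bottom ('/'-over between positions i,i+1 = s_i, '\'-over = s_i^-1): braid word = s1 s3 s1 s3 s2^-1 s1 s3 s3 s3.
Braid: s1 s3 s1 s3 s2^-1 s1 s3 s3 s3 on 4 strands, 9 crossings.
Writhe w = (#positive) - (#negative) = 8 - 1 = 7.
Enumerate smoothing states for the bracket polynomial. There are 2^9 = 512 states.
Smooth each crossing (0=||, 1=⌣⌢); contribution A^(Σ sign_k(1-2s_k)) * d^(L-1).
Tabulate the states by total A-exponent and number of loops L (A-exp: L × count):
  A^9: L=3 ×1
  A^7: L=2 ×8, L=4 ×1
  A^5: L=1 ×15, L=3 ×21
  A^3: L=2 ×60, L=4 ×24
  A^1: L=3 ×110, L=5 ×16
  A^-1: L=4 ×120, L=6 ×6
  A^-3: L=5 ×83, L=7 ×1
  A^-5: L=6 ×36
  A^-7: L=7 ×9
  A^-9: L=8 ×1
Each group contributes A^e * Σ count * d^(L-1):
Powers of d = -A^2 - A^-2: d^2 = A^4 + 2 + A^-4; d^3 = -A^6 - 3*A^2 - 3*A^-2 - A^-6; d^4 = A^8 + 4*A^4 + 6 + 4*A^-4 + A^-8; d^5 = -A^10 - 5*A^6 - 10*A^2 - 10*A^-2 - 5*A^-6 - A^-10; d^6 = A^12 + 6*A^8 + 15*A^4 + 20 + 15*A^-4 + 6*A^-8 + A^-12; d^7 = -A^14 - 7*A^10 - 21*A^6 - 35*A^2 - 35*A^-2 - 21*A^-6 - 7*A^-10 - A^-14.
  A^9 * (d^2) = A^13 + 2*A^9 + A^5
  A^7 * (8*d + d^3) = -A^13 - 11*A^9 - 11*A^5 - A
  A^5 * (15 + 21*d^2) = 21*A^9 + 57*A^5 + 21*A
  A^3 * (60*d + 24*d^3) = -24*A^9 - 132*A^5 - 132*A - 24*A^-3
  A^1 * (110*d^2 + 16*d^4) = 16*A^9 + 174*A^5 + 316*A + 174*A^-3 + 16*A^-7
  A^-1 * (120*d^3 + 6*d^5) = -6*A^9 - 150*A^5 - 420*A - 420*A^-3 - 150*A^-7 - 6*A^-11
  A^-3 * (83*d^4 + d^6) = A^9 + 89*A^5 + 347*A + 518*A^-3 + 347*A^-7 + 89*A^-11 + A^-15
  A^-5 * (36*d^5) = -36*A^5 - 180*A - 360*A^-3 - 360*A^-7 - 180*A^-11 - 36*A^-15
  A^-7 * (9*d^6) = 9*A^5 + 54*A + 135*A^-3 + 180*A^-7 + 135*A^-11 + 54*A^-15 + 9*A^-19
  A^-9 * (d^7) = -A^5 - 7*A - 21*A^-3 - 35*A^-7 - 35*A^-11 - 21*A^-15 - 7*A^-19 - A^-23
Summing the groups: <K> = -A^9 - 2*A + 2*A^-3 - 2*A^-7 + 3*A^-11 - 2*A^-15 + 2*A^-19 - A^-23
Normalise by the writhe: (-A^3)^(-w) = (-A^3)^(-7) = -A^-21, so f(A) = -A^-21 * <K> = A^-12 + 2*A^-20 - 2*A^-24 + 2*A^-28 - 3*A^-32 + 2*A^-36 - 2*A^-40 + A^-44.
Substitute A = t^(-1/4), i.e. A^e → t^(-e/4): V(t) = t^11 - 2*t^10 + 2*t^9 - 3*t^8 + 2*t^7 - 2*t^6 + 2*t^5 + t^3

Answer: t^11 - 2*t^10 + 2*t^9 - 3*t^8 + 2*t^7 - 2*t^6 + 2*t^5 + t^3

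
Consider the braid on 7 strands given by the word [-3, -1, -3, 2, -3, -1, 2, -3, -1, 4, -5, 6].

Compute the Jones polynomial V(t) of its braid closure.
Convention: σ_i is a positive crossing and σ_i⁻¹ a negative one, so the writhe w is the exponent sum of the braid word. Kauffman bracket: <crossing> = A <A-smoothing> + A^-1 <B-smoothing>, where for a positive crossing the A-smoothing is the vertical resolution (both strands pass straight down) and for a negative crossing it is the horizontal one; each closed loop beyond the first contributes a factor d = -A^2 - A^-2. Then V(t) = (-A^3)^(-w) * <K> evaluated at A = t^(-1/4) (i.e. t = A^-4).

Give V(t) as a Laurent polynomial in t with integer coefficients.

1 - 2*t^-1 + 4*t^-2 - 5*t^-3 + 7*t^-4 - 7*t^-5 + 6*t^-6 - 5*t^-7 + 3*t^-8 - t^-9

Derivation:
The presented braid s3^-1 s1^-1 s3^-1 s2 s3^-1 s1^-1 s2 s3^-1 s1^-1 s4 s5^-1 s6 on 7 strands reduces by inverse Markov moves (closure unchanged at each step):
  Destabilize: the word has the form β·s6 where s6 occurs only as the final letter (β ∈ B_6); drop it and the last strand → 6 strands.
  Destabilize: the word has the form β·s5^-1 where s5^-1 occurs only as the final letter (β ∈ B_5); drop it and the last strand → 5 strands.
  Destabilize: the word has the form β·s4 where s4 occurs only as the final letter (β ∈ B_4); drop it and the last strand → 4 strands.
Reduced to β = s3^-1 s1^-1 s3^-1 s2 s3^-1 s1^-1 s2 s3^-1 s1^-1 on 4 strands, 9 crossings.
Compute on β:
Braid: s3^-1 s1^-1 s3^-1 s2 s3^-1 s1^-1 s2 s3^-1 s1^-1 on 4 strands, 9 crossings.
Writhe w = (#positive) - (#negative) = 2 - 7 = -5.
Enumerate smoothing states for the bracket polynomial. There are 2^9 = 512 states.
Smooth each crossing (0=||, 1=⌣⌢); contribution A^(Σ sign_k(1-2s_k)) * d^(L-1).
Tabulate the states by total A-exponent and number of loops L (A-exp: L × count):
  A^9: L=7 ×1
  A^7: L=6 ×9
  A^5: L=5 ×36
  A^3: L=4 ×83, L=6 ×1
  A^1: L=3 ×118, L=5 ×8
  A^-1: L=2 ×100, L=4 ×26
  A^-3: L=1 ×41, L=3 ×42, L=5 ×1
  A^-5: L=2 ×31, L=4 ×5
  A^-7: L=3 ×9
  A^-9: L=4 ×1
Each group contributes A^e * Σ count * d^(L-1):
Powers of d = -A^2 - A^-2: d^2 = A^4 + 2 + A^-4; d^3 = -A^6 - 3*A^2 - 3*A^-2 - A^-6; d^4 = A^8 + 4*A^4 + 6 + 4*A^-4 + A^-8; d^5 = -A^10 - 5*A^6 - 10*A^2 - 10*A^-2 - 5*A^-6 - A^-10; d^6 = A^12 + 6*A^8 + 15*A^4 + 20 + 15*A^-4 + 6*A^-8 + A^-12.
  A^9 * (d^6) = A^21 + 6*A^17 + 15*A^13 + 20*A^9 + 15*A^5 + 6*A + A^-3
  A^7 * (9*d^5) = -9*A^17 - 45*A^13 - 90*A^9 - 90*A^5 - 45*A - 9*A^-3
  A^5 * (36*d^4) = 36*A^13 + 144*A^9 + 216*A^5 + 144*A + 36*A^-3
  A^3 * (83*d^3 + d^5) = -A^13 - 88*A^9 - 259*A^5 - 259*A - 88*A^-3 - A^-7
  A^1 * (118*d^2 + 8*d^4) = 8*A^9 + 150*A^5 + 284*A + 150*A^-3 + 8*A^-7
  A^-1 * (100*d + 26*d^3) = -26*A^5 - 178*A - 178*A^-3 - 26*A^-7
  A^-3 * (41 + 42*d^2 + d^4) = A^5 + 46*A + 131*A^-3 + 46*A^-7 + A^-11
  A^-5 * (31*d + 5*d^3) = -5*A - 46*A^-3 - 46*A^-7 - 5*A^-11
  A^-7 * (9*d^2) = 9*A^-3 + 18*A^-7 + 9*A^-11
  A^-9 * (d^3) = -A^-3 - 3*A^-7 - 3*A^-11 - A^-15
Summing the groups: <K> = A^21 - 3*A^17 + 5*A^13 - 6*A^9 + 7*A^5 - 7*A + 5*A^-3 - 4*A^-7 + 2*A^-11 - A^-15
Normalise by the writhe: (-A^3)^(-w) = (-A^3)^(5) = -A^15, so f(A) = -A^15 * <K> = -A^36 + 3*A^32 - 5*A^28 + 6*A^24 - 7*A^20 + 7*A^16 - 5*A^12 + 4*A^8 - 2*A^4 + 1.
Substitute A = t^(-1/4), i.e. A^e → t^(-e/4): V(t) = 1 - 2*t^-1 + 4*t^-2 - 5*t^-3 + 7*t^-4 - 7*t^-5 + 6*t^-6 - 5*t^-7 + 3*t^-8 - t^-9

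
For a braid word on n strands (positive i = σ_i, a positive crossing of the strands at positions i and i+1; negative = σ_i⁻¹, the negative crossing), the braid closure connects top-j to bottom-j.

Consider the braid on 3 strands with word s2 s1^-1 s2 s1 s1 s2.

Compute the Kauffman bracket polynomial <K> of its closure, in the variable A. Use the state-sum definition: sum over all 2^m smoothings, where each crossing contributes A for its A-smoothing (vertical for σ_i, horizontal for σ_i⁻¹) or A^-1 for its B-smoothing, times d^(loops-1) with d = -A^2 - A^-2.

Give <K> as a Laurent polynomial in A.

A^8 - A^4 + 2 - A^-4 + A^-8 - A^-12

Derivation:
Braid: s2 s1^-1 s2 s1 s1 s2 on 3 strands, 6 crossings.
Writhe w = (#positive) - (#negative) = 5 - 1 = 4.
Computing the Kauffman bracket via state sum. There are 2^6 = 64 states.
Smooth each crossing (0=||, 1=⌣⌢); contribution A^(Σ sign_k(1-2s_k)) * d^(L-1).
Tabulate the states by total A-exponent and number of loops L (A-exp: L × count):
  A^6: L=2 ×1
  A^4: L=1 ×3, L=3 ×3
  A^2: L=2 ×14, L=4 ×1
  A^0: L=1 ×10, L=3 ×10
  A^-2: L=2 ×13, L=4 ×2
  A^-4: L=3 ×6
  A^-6: L=4 ×1
Each group contributes A^e * Σ count * d^(L-1):
Powers of d = -A^2 - A^-2: d^2 = A^4 + 2 + A^-4; d^3 = -A^6 - 3*A^2 - 3*A^-2 - A^-6.
  A^6 * (d) = -A^8 - A^4
  A^4 * (3 + 3*d^2) = 3*A^8 + 9*A^4 + 3
  A^2 * (14*d + d^3) = -A^8 - 17*A^4 - 17 - A^-4
  A^0 * (10 + 10*d^2) = 10*A^4 + 30 + 10*A^-4
  A^-2 * (13*d + 2*d^3) = -2*A^4 - 19 - 19*A^-4 - 2*A^-8
  A^-4 * (6*d^2) = 6 + 12*A^-4 + 6*A^-8
  A^-6 * (d^3) = -1 - 3*A^-4 - 3*A^-8 - A^-12
Summing the groups: <K> = A^8 - A^4 + 2 - A^-4 + A^-8 - A^-12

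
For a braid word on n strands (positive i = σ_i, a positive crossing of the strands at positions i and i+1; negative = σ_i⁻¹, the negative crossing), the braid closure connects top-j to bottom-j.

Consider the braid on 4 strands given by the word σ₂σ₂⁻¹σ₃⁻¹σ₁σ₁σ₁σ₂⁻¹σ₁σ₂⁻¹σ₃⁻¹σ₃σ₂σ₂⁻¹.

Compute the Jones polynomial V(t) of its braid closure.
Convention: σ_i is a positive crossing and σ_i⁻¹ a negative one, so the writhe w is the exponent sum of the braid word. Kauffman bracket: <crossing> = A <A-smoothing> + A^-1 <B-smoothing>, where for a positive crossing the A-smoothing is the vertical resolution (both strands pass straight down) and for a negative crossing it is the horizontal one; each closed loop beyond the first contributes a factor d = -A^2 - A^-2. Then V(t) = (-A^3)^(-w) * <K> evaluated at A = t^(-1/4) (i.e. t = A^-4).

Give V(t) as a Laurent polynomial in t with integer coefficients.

The presented braid s2 s2^-1 s3^-1 s1 s1 s1 s2^-1 s1 s2^-1 s3^-1 s3 s2 s2^-1 on 4 strands reduces by inverse Markov moves (closure unchanged at each step):
  Deconjugate: the word is γ·β·γ⁻¹ with γ = s2 (prefix) and γ⁻¹ = s2^-1 (suffix); strip both.
  Deconjugate: the word is γ·β·γ⁻¹ with γ = s2^-1 s3^-1 (prefix) and γ⁻¹ = s3 s2 (suffix); strip both.
  Destabilize: the word has the form β·s3^-1 where s3^-1 occurs only as the final letter (β ∈ B_3); drop it and the last strand → 3 strands.
Reduced to β = s1 s1 s1 s2^-1 s1 s2^-1 on 3 strands, 6 crossings.
Compute on β:
Braid: s1 s1 s1 s2^-1 s1 s2^-1 on 3 strands, 6 crossings.
Writhe w = (#positive) - (#negative) = 4 - 2 = 2.
Enumerate smoothing states for the bracket polynomial. There are 2^6 = 64 states.
Each crossing splits two ways (0=vertical, 1=horizontal). The state's weight is A^(#A-smoothings - #B-smoothings) * d^(loops - 1).
Tabulate the states by total A-exponent and number of loops L (A-exp: L × count):
  A^6: L=3 ×1
  A^4: L=2 ×6
  A^2: L=1 ×11, L=3 ×4
  A^0: L=2 ×19, L=4 ×1
  A^-2: L=3 ×15
  A^-4: L=4 ×6
  A^-6: L=5 ×1
Each group contributes A^e * Σ count * d^(L-1):
Powers of d = -A^2 - A^-2: d^2 = A^4 + 2 + A^-4; d^3 = -A^6 - 3*A^2 - 3*A^-2 - A^-6; d^4 = A^8 + 4*A^4 + 6 + 4*A^-4 + A^-8.
  A^6 * (d^2) = A^10 + 2*A^6 + A^2
  A^4 * (6*d) = -6*A^6 - 6*A^2
  A^2 * (11 + 4*d^2) = 4*A^6 + 19*A^2 + 4*A^-2
  A^0 * (19*d + d^3) = -A^6 - 22*A^2 - 22*A^-2 - A^-6
  A^-2 * (15*d^2) = 15*A^2 + 30*A^-2 + 15*A^-6
  A^-4 * (6*d^3) = -6*A^2 - 18*A^-2 - 18*A^-6 - 6*A^-10
  A^-6 * (d^4) = A^2 + 4*A^-2 + 6*A^-6 + 4*A^-10 + A^-14
Summing the groups: <K> = A^10 - A^6 + 2*A^2 - 2*A^-2 + 2*A^-6 - 2*A^-10 + A^-14
Normalise by the writhe: (-A^3)^(-w) = (-A^3)^(-2) = A^-6, so f(A) = A^-6 * <K> = A^4 - 1 + 2*A^-4 - 2*A^-8 + 2*A^-12 - 2*A^-16 + A^-20.
Substitute A = t^(-1/4), i.e. A^e → t^(-e/4): V(t) = t^5 - 2*t^4 + 2*t^3 - 2*t^2 + 2*t - 1 + t^-1

Answer: t^5 - 2*t^4 + 2*t^3 - 2*t^2 + 2*t - 1 + t^-1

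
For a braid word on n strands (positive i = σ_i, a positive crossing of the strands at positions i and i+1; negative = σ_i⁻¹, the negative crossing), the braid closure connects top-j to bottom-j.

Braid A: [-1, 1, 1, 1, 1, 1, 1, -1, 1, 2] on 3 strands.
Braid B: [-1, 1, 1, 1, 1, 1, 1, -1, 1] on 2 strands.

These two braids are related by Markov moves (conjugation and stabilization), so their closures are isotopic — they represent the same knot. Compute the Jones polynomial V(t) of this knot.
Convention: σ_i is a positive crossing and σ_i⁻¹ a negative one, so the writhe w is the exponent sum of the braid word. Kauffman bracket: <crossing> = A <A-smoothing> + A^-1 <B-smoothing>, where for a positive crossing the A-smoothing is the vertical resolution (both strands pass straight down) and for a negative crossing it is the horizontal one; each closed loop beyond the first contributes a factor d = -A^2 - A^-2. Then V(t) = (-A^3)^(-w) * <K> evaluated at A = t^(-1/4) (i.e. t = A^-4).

-t^7 + t^6 - t^5 + t^4 + t^2

Derivation:
Markov-equivalent braids have isotopic closures, hence identical knot invariants. Strip the Markov moves from each word to reach a common short braid β, then compute V(t) once on β.
Braid A: s1^-1 s1 s1 s1 s1 s1 s1 s1^-1 s1 s2 on 3 strands reduces by inverse Markov moves (closure unchanged at each step):
  Destabilize: the word has the form β·s2 where s2 occurs only as the final letter (β ∈ B_2); drop it and the last strand → 2 strands.
  Deconjugate: the word is γ·β·γ⁻¹ with γ = s1^-1 (prefix) and γ⁻¹ = s1 (suffix); strip both.
  Deconjugate: the word is γ·β·γ⁻¹ with γ = s1 (prefix) and γ⁻¹ = s1^-1 (suffix); strip both.
Reduced to β = s1 s1 s1 s1 s1 on 2 strands, 5 crossings.
Braid B: s1^-1 s1 s1 s1 s1 s1 s1 s1^-1 s1 on 2 strands reduces by inverse Markov moves (closure unchanged at each step):
  Deconjugate: the word is γ·β·γ⁻¹ with γ = s1^-1 s1 (prefix) and γ⁻¹ = s1^-1 s1 (suffix); strip both.
Reduced to β = s1 s1 s1 s1 s1 on 2 strands, 5 crossings.
Both give the same β = s1 s1 s1 s1 s1 on 2 strands, so one state sum suffices:
Braid: s1 s1 s1 s1 s1 on 2 strands, 5 crossings.
Writhe w = (#positive) - (#negative) = 5 - 0 = 5.
Enumerate smoothing states for the bracket polynomial. There are 2^5 = 32 states.
Smooth each crossing (0=||, 1=⌣⌢); contribution A^(Σ sign_k(1-2s_k)) * d^(L-1).
  state 00000: A-exp=+5, loops=2, term = A^5 * d^1
  state 00001: A-exp=+3, loops=1, term = A^3 * d^0
  state 00010: A-exp=+3, loops=1, term = A^3 * d^0
  state 00011: A-exp=+1, loops=2, term = A^1 * d^1
  state 00100: A-exp=+3, loops=1, term = A^3 * d^0
  state 00101: A-exp=+1, loops=2, term = A^1 * d^1
  state 00110: A-exp=+1, loops=2, term = A^1 * d^1
  state 00111: A-exp=-1, loops=3, term = A^-1 * d^2
  state 01000: A-exp=+3, loops=1, term = A^3 * d^0
  state 01001: A-exp=+1, loops=2, term = A^1 * d^1
  state 01010: A-exp=+1, loops=2, term = A^1 * d^1
  state 01011: A-exp=-1, loops=3, term = A^-1 * d^2
  state 01100: A-exp=+1, loops=2, term = A^1 * d^1
  state 01101: A-exp=-1, loops=3, term = A^-1 * d^2
  state 01110: A-exp=-1, loops=3, term = A^-1 * d^2
  state 01111: A-exp=-3, loops=4, term = A^-3 * d^3
  state 10000: A-exp=+3, loops=1, term = A^3 * d^0
  state 10001: A-exp=+1, loops=2, term = A^1 * d^1
  state 10010: A-exp=+1, loops=2, term = A^1 * d^1
  state 10011: A-exp=-1, loops=3, term = A^-1 * d^2
  state 10100: A-exp=+1, loops=2, term = A^1 * d^1
  state 10101: A-exp=-1, loops=3, term = A^-1 * d^2
  state 10110: A-exp=-1, loops=3, term = A^-1 * d^2
  state 10111: A-exp=-3, loops=4, term = A^-3 * d^3
  state 11000: A-exp=+1, loops=2, term = A^1 * d^1
  state 11001: A-exp=-1, loops=3, term = A^-1 * d^2
  state 11010: A-exp=-1, loops=3, term = A^-1 * d^2
  state 11011: A-exp=-3, loops=4, term = A^-3 * d^3
  state 11100: A-exp=-1, loops=3, term = A^-1 * d^2
  state 11101: A-exp=-3, loops=4, term = A^-3 * d^3
  state 11110: A-exp=-3, loops=4, term = A^-3 * d^3
  state 11111: A-exp=-5, loops=5, term = A^-5 * d^4
Collect the terms by A-exponent (count of states per loop number):
Powers of d = -A^2 - A^-2: d^2 = A^4 + 2 + A^-4; d^3 = -A^6 - 3*A^2 - 3*A^-2 - A^-6; d^4 = A^8 + 4*A^4 + 6 + 4*A^-4 + A^-8.
  A^5 * (d) = -A^7 - A^3
  A^3 * (5) = 5*A^3
  A^1 * (10*d) = -10*A^3 - 10*A^-1
  A^-1 * (10*d^2) = 10*A^3 + 20*A^-1 + 10*A^-5
  A^-3 * (5*d^3) = -5*A^3 - 15*A^-1 - 15*A^-5 - 5*A^-9
  A^-5 * (d^4) = A^3 + 4*A^-1 + 6*A^-5 + 4*A^-9 + A^-13
Summing the groups: <K> = -A^7 - A^-1 + A^-5 - A^-9 + A^-13
Normalise by the writhe: (-A^3)^(-w) = (-A^3)^(-5) = -A^-15, so f(A) = -A^-15 * <K> = A^-8 + A^-16 - A^-20 + A^-24 - A^-28.
Substitute A = t^(-1/4), i.e. A^e → t^(-e/4): V(t) = -t^7 + t^6 - t^5 + t^4 + t^2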